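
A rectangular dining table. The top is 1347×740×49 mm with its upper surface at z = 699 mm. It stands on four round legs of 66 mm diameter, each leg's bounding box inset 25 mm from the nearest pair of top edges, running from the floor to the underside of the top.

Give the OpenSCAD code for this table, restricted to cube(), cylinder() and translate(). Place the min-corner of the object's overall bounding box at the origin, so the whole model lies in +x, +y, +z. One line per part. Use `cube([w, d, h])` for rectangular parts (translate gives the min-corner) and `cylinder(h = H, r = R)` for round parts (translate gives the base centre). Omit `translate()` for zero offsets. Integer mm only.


translate([0, 0, 650]) cube([1347, 740, 49]);
translate([58, 58, 0]) cylinder(h = 650, r = 33);
translate([1289, 58, 0]) cylinder(h = 650, r = 33);
translate([58, 682, 0]) cylinder(h = 650, r = 33);
translate([1289, 682, 0]) cylinder(h = 650, r = 33);


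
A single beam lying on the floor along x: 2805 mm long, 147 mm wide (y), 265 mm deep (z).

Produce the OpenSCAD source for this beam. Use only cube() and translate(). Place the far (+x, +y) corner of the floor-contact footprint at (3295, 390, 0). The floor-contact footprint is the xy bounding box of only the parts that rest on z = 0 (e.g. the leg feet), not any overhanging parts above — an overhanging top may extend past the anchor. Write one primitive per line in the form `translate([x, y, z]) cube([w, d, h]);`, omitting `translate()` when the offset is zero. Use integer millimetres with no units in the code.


translate([490, 243, 0]) cube([2805, 147, 265]);


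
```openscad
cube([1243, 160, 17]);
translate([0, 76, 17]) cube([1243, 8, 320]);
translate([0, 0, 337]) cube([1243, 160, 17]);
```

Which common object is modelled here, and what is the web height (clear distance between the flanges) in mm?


An I-beam. The web height is 320 mm.

Two wide flanges with a thin centred web — an I-beam. Overall 354 mm minus two 17 mm flanges gives a web of 354 − 2·17 = 320 mm.


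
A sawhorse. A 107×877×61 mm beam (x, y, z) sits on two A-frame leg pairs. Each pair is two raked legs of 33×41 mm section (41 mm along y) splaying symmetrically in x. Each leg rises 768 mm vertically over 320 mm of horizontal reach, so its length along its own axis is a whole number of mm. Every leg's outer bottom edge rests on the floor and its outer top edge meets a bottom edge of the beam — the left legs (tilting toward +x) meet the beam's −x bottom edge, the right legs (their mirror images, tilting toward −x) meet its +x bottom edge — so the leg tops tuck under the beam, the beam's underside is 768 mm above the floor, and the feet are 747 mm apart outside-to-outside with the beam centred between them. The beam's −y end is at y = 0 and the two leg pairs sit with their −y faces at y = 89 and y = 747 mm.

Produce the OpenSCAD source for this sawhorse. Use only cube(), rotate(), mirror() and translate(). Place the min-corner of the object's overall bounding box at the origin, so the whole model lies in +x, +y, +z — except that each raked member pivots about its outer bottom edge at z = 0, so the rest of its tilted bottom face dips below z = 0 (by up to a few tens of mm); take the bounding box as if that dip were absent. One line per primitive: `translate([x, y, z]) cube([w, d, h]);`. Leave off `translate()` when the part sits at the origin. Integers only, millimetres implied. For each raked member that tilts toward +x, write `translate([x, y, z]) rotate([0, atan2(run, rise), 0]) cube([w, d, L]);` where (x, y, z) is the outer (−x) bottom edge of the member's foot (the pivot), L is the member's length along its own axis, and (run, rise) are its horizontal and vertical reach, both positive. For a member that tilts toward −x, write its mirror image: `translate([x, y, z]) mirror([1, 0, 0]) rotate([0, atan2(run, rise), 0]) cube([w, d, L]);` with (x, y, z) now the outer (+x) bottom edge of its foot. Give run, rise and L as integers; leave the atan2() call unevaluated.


translate([320, 0, 768]) cube([107, 877, 61]);
translate([0, 89, 0]) rotate([0, atan2(320, 768), 0]) cube([33, 41, 832]);
translate([747, 89, 0]) mirror([1, 0, 0]) rotate([0, atan2(320, 768), 0]) cube([33, 41, 832]);
translate([0, 747, 0]) rotate([0, atan2(320, 768), 0]) cube([33, 41, 832]);
translate([747, 747, 0]) mirror([1, 0, 0]) rotate([0, atan2(320, 768), 0]) cube([33, 41, 832]);


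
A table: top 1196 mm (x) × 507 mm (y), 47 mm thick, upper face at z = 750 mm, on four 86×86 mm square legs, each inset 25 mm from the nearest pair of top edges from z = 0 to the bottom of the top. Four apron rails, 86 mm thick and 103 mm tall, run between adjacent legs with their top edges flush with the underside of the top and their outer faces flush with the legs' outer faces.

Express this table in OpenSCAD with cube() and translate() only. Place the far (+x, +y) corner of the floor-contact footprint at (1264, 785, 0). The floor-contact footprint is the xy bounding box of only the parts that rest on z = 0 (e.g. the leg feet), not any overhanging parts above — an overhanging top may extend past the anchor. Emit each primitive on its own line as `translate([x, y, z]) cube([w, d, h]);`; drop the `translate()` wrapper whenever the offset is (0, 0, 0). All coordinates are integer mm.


// leg_h = 750 - 47 = 703
// apron z = 703 - 103 = 600
translate([93, 303, 703]) cube([1196, 507, 47]);
translate([118, 328, 0]) cube([86, 86, 703]);
translate([1178, 328, 0]) cube([86, 86, 703]);
translate([118, 699, 0]) cube([86, 86, 703]);
translate([1178, 699, 0]) cube([86, 86, 703]);
translate([204, 328, 600]) cube([974, 86, 103]);
translate([204, 699, 600]) cube([974, 86, 103]);
translate([118, 414, 600]) cube([86, 285, 103]);
translate([1178, 414, 600]) cube([86, 285, 103]);


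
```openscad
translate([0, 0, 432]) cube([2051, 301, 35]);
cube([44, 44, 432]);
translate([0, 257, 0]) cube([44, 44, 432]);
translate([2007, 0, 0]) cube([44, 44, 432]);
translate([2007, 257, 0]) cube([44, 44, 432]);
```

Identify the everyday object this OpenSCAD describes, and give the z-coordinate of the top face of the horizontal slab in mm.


A bench. The seat-top height is 467 mm.

A long slab on four corner posts — a bench. The slab sits at z = 432 with thickness 35, so the top is 432 + 35 = 467 mm.


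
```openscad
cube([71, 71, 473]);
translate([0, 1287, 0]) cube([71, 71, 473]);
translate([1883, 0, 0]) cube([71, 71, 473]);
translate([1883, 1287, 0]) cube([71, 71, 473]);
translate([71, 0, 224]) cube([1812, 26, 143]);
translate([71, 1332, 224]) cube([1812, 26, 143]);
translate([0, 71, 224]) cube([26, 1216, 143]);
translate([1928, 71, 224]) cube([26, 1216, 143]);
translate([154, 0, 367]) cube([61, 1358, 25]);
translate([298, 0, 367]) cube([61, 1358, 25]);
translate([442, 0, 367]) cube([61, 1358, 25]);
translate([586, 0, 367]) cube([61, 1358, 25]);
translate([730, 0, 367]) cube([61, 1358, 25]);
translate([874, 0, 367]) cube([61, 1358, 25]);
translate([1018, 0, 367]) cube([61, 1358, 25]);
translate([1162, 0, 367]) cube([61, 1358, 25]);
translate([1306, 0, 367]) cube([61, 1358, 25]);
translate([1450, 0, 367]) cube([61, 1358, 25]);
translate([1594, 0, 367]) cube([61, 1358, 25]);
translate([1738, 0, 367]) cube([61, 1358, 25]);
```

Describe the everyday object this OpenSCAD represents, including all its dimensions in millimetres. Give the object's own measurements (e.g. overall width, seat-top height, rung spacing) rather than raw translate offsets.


A bed frame 1954 mm long (x) by 1358 mm wide (y). Four 71×71 mm corner posts, 473 mm tall, at the corners of the footprint. Four rails of 26 mm thickness and 143 mm height run between adjacent posts with their undersides at z = 224 mm, their outer faces flush with the outside of the frame (the two x-running rails run between the posts' inner faces; the two y-running rails run between the posts' inner faces). 12 slats, each 61 mm wide (x) and 25 mm thick, lie across the top of the two x-running rails, running the full 1358 mm width of the frame in y; along x they sit between the end posts with a 83 mm gap after the −x posts and between neighbouring slats, leaving 84 mm before the +x posts.


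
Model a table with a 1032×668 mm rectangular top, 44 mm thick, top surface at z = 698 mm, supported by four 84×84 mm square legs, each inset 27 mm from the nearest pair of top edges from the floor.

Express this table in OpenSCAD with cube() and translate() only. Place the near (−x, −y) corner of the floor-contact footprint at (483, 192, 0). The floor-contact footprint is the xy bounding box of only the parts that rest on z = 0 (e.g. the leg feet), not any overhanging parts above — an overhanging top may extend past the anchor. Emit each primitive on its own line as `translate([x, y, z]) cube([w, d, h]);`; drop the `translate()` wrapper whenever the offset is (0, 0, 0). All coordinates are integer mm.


translate([456, 165, 654]) cube([1032, 668, 44]);
translate([483, 192, 0]) cube([84, 84, 654]);
translate([1377, 192, 0]) cube([84, 84, 654]);
translate([483, 722, 0]) cube([84, 84, 654]);
translate([1377, 722, 0]) cube([84, 84, 654]);


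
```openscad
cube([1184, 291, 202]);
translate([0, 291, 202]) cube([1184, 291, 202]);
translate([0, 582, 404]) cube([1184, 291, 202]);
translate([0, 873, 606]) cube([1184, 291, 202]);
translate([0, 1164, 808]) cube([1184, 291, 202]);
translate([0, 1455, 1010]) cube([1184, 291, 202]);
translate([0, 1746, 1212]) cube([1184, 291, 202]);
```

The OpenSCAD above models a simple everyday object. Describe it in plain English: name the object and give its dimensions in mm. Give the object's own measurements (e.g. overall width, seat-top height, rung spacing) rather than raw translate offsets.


A straight staircase of 7 solid steps. Each step is 1184 mm wide (x), 291 mm deep (y, the going) and 202 mm tall (the rise). The first step rests on the floor; each subsequent step sits one going further in +y and one rise higher in +z, directly behind and above the previous step with no overlap.


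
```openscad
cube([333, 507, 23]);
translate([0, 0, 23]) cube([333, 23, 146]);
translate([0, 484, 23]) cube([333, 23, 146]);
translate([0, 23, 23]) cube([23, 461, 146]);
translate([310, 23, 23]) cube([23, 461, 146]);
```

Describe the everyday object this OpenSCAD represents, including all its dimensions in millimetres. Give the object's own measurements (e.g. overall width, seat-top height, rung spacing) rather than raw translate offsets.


An open-topped rectangular box: outside dimensions 333×507×169 mm, with a uniform wall and base thickness of 23 mm. The base is a full 333×507 slab on the floor; four walls sit on top of the base. The front and back walls (the −y and +y sides) span the full width; the two side walls fit between them.


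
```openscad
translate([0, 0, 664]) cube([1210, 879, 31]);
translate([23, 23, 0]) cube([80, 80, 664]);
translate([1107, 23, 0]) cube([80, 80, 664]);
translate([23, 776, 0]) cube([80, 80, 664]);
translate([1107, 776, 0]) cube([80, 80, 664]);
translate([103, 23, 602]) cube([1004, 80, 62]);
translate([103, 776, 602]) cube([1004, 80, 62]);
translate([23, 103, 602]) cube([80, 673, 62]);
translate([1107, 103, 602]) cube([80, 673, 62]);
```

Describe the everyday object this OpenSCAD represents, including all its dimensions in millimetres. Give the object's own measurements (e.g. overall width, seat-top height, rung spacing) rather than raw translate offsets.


A table: top 1210 mm (x) × 879 mm (y), 31 mm thick, upper face at z = 695 mm, on four 80×80 mm square legs, each inset 23 mm from the nearest pair of top edges from z = 0 to the bottom of the top. Four apron rails, 80 mm thick and 62 mm tall, run between adjacent legs with their top edges flush with the underside of the top and their outer faces flush with the legs' outer faces.


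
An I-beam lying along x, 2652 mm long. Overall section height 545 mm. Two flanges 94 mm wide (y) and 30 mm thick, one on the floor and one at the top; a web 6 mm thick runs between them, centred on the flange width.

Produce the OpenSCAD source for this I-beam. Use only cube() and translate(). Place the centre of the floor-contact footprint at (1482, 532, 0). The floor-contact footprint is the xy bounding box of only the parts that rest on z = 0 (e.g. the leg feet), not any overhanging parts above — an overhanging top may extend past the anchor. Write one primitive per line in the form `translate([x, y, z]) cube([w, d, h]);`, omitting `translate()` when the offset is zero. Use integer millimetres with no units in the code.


translate([156, 485, 0]) cube([2652, 94, 30]);
translate([156, 529, 30]) cube([2652, 6, 485]);
translate([156, 485, 515]) cube([2652, 94, 30]);


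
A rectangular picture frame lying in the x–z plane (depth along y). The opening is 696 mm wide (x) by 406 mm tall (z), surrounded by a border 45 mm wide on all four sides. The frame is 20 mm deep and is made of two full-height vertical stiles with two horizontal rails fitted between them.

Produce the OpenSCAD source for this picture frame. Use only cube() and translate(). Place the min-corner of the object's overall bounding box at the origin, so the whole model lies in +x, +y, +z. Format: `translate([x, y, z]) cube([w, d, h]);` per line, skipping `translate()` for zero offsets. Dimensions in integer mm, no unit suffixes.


cube([45, 20, 496]);
translate([741, 0, 0]) cube([45, 20, 496]);
translate([45, 0, 0]) cube([696, 20, 45]);
translate([45, 0, 451]) cube([696, 20, 45]);


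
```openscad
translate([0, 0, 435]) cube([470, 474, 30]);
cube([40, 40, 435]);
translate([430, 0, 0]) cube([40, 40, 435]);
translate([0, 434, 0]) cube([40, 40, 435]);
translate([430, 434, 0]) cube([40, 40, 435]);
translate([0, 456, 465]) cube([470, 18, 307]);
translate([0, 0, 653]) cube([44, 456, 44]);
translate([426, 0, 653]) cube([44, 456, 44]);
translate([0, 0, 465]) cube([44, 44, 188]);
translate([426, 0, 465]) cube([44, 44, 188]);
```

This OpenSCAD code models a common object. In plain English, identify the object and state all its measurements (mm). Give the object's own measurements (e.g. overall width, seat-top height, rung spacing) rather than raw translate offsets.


A chair. The seat is a 470×474×30 mm slab with its top at z = 465 mm, on four 40×40 mm corner legs (flush with the seat edges, standing on z = 0). A flat backrest 18 mm thick, 307 mm tall, spans the full seat width and rises from the seat top along its +y edge, rear face flush with the rear of the seat. Two armrests of 44×44 mm section run along each side from the seat's front edge to the front of the backrest, top faces 232 mm above the seat top and outer faces flush with the seat's x-edges; a 44×44 mm post under the front of each armrest stands on the seat at the front corner.


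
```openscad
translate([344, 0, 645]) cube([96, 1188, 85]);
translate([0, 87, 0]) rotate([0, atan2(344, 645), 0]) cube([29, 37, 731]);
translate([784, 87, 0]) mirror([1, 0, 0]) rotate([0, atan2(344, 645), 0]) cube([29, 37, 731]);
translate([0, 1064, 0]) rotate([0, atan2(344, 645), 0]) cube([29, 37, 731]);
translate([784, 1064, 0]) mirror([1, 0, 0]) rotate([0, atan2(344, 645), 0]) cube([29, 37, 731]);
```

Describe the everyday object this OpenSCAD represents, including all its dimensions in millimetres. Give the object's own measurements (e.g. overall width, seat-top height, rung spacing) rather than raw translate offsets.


A sawhorse. A 96×1188×85 mm beam (x, y, z) sits on two A-frame leg pairs. Each pair is two raked legs of 29×37 mm section (37 mm along y) splaying symmetrically in x. Each leg rises 645 mm vertically over 344 mm of horizontal reach and is 731 mm long along its own axis. Every leg's outer bottom edge rests on the floor and its outer top edge meets a bottom edge of the beam — the left legs (tilting toward +x) meet the beam's −x bottom edge, the right legs (their mirror images, tilting toward −x) meet its +x bottom edge — so the leg tops tuck under the beam, the beam's underside is 645 mm above the floor, and the feet are 784 mm apart outside-to-outside with the beam centred between them. The two leg pairs are set in 87 mm from either end of the beam.


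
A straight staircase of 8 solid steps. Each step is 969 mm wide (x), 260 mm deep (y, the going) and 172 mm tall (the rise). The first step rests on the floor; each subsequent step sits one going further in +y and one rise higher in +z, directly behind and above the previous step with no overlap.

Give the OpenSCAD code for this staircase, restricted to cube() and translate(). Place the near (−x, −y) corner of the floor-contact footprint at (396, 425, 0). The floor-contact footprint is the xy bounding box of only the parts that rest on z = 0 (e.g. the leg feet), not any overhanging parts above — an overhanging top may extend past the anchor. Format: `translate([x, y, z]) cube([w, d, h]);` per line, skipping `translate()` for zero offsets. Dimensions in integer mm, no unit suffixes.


translate([396, 425, 0]) cube([969, 260, 172]);
translate([396, 685, 172]) cube([969, 260, 172]);
translate([396, 945, 344]) cube([969, 260, 172]);
translate([396, 1205, 516]) cube([969, 260, 172]);
translate([396, 1465, 688]) cube([969, 260, 172]);
translate([396, 1725, 860]) cube([969, 260, 172]);
translate([396, 1985, 1032]) cube([969, 260, 172]);
translate([396, 2245, 1204]) cube([969, 260, 172]);


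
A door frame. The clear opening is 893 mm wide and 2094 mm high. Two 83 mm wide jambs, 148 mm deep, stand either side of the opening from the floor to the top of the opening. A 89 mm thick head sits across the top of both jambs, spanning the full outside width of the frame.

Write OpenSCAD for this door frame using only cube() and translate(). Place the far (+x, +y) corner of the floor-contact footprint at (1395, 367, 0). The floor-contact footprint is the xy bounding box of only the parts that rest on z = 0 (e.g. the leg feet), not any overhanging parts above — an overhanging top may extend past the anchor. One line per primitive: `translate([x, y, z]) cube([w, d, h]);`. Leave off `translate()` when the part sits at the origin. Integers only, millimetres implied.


translate([336, 219, 0]) cube([83, 148, 2094]);
translate([1312, 219, 0]) cube([83, 148, 2094]);
translate([336, 219, 2094]) cube([1059, 148, 89]);


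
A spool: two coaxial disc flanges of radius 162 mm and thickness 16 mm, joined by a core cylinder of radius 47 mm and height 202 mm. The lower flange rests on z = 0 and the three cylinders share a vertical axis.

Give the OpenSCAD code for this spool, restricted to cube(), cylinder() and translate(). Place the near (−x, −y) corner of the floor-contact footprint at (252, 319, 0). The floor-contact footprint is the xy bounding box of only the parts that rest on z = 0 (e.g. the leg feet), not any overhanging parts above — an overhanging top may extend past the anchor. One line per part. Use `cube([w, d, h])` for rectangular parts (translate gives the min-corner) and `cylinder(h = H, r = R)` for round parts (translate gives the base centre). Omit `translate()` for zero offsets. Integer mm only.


translate([414, 481, 0]) cylinder(h = 16, r = 162);
translate([414, 481, 16]) cylinder(h = 202, r = 47);
translate([414, 481, 218]) cylinder(h = 16, r = 162);


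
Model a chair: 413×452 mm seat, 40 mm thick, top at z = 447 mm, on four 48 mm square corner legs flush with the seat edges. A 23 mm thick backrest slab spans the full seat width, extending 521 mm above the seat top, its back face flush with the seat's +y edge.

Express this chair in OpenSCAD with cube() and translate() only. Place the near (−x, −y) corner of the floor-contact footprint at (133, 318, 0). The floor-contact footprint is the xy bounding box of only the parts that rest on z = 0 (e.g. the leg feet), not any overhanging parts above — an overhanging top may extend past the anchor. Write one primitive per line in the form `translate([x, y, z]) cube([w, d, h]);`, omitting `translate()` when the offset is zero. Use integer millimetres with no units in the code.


translate([133, 318, 407]) cube([413, 452, 40]);
translate([133, 318, 0]) cube([48, 48, 407]);
translate([498, 318, 0]) cube([48, 48, 407]);
translate([133, 722, 0]) cube([48, 48, 407]);
translate([498, 722, 0]) cube([48, 48, 407]);
translate([133, 747, 447]) cube([413, 23, 521]);


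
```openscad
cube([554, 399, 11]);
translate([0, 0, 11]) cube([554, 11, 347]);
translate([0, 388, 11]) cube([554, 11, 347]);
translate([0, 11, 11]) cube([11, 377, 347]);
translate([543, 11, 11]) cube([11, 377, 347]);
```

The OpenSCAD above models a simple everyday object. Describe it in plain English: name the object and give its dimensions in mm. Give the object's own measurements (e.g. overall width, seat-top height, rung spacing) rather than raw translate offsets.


An open-topped rectangular box: outside dimensions 554×399×358 mm, with a uniform wall and base thickness of 11 mm. The base is a full 554×399 slab on the floor; four walls sit on top of the base. The front and back walls (the −y and +y sides) span the full width; the two side walls fit between them.


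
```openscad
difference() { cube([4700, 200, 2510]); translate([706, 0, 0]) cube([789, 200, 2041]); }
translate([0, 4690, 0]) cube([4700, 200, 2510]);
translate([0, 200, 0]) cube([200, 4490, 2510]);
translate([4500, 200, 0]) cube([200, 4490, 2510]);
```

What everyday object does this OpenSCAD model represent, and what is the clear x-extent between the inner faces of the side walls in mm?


A single room. The interior width is 4300 mm.

Four walls enclosing a rectangle with a door in the front wall — a room. Outside width 4700 minus two 200 mm walls gives 4300 mm.


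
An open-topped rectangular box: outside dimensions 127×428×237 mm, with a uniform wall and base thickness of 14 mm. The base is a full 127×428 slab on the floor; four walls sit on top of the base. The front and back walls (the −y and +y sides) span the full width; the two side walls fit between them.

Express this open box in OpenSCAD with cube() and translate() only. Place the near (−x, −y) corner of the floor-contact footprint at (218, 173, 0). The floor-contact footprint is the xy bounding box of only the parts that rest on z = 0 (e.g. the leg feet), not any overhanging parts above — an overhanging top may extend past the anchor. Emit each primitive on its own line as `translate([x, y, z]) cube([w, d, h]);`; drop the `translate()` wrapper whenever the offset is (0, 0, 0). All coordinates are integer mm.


translate([218, 173, 0]) cube([127, 428, 14]);
translate([218, 173, 14]) cube([127, 14, 223]);
translate([218, 587, 14]) cube([127, 14, 223]);
translate([218, 187, 14]) cube([14, 400, 223]);
translate([331, 187, 14]) cube([14, 400, 223]);


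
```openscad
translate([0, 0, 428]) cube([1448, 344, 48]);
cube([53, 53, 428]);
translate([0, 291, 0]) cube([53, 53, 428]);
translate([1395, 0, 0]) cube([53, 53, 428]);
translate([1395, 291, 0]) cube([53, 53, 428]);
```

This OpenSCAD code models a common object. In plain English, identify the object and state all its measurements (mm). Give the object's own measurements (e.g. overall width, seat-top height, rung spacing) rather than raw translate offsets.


A long wooden bench with a 1448 mm (x) × 344 mm (y) seat, 48 mm thick, its top surface 476 mm above the floor. Four 53 mm square legs at the seat corners, flush with the edges, run from z = 0 to the seat underside.


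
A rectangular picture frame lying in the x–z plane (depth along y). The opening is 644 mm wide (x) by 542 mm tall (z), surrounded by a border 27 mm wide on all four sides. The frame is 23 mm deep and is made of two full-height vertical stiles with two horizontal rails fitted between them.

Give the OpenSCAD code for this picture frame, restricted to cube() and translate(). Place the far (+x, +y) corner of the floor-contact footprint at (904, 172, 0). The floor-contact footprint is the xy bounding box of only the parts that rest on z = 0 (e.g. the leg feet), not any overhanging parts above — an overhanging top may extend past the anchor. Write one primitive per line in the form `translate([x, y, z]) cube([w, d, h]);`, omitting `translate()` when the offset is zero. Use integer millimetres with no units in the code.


translate([206, 149, 0]) cube([27, 23, 596]);
translate([877, 149, 0]) cube([27, 23, 596]);
translate([233, 149, 0]) cube([644, 23, 27]);
translate([233, 149, 569]) cube([644, 23, 27]);


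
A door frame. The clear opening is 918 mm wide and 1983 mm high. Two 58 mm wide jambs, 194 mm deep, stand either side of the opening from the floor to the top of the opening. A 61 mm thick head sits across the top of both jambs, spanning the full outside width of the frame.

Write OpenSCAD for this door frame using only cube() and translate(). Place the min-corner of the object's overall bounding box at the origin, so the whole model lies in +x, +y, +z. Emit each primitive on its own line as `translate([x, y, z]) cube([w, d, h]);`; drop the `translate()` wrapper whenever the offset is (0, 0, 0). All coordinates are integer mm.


cube([58, 194, 1983]);
translate([976, 0, 0]) cube([58, 194, 1983]);
translate([0, 0, 1983]) cube([1034, 194, 61]);


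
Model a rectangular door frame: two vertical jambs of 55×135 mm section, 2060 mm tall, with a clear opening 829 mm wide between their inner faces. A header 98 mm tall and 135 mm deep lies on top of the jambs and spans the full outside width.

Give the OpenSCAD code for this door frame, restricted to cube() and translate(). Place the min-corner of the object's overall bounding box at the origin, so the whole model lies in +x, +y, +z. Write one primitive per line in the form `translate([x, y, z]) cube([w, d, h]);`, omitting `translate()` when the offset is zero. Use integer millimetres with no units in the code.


cube([55, 135, 2060]);
translate([884, 0, 0]) cube([55, 135, 2060]);
translate([0, 0, 2060]) cube([939, 135, 98]);


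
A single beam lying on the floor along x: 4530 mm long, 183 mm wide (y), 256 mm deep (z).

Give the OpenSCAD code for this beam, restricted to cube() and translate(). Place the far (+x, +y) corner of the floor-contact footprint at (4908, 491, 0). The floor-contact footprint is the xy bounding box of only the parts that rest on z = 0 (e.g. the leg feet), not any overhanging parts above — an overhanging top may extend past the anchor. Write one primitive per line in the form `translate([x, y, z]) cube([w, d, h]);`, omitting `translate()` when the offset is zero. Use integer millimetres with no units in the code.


translate([378, 308, 0]) cube([4530, 183, 256]);


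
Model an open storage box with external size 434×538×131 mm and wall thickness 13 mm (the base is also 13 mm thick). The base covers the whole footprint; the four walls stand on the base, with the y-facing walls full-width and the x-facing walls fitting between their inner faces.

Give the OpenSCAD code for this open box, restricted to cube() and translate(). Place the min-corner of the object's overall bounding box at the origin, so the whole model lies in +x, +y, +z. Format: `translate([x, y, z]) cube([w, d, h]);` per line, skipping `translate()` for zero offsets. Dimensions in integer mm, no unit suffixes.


cube([434, 538, 13]);
translate([0, 0, 13]) cube([434, 13, 118]);
translate([0, 525, 13]) cube([434, 13, 118]);
translate([0, 13, 13]) cube([13, 512, 118]);
translate([421, 13, 13]) cube([13, 512, 118]);


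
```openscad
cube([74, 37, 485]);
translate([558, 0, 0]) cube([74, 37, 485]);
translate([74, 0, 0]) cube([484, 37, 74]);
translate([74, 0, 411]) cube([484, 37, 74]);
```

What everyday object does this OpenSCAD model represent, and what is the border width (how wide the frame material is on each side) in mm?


A picture frame. The border width is 74 mm.

Four thin pieces enclosing a rectangular opening — a picture frame. The two full-height stiles are 485 mm tall; the top rail sits at z = 411 and is 74 mm tall, so the border above the opening is 485 − 411 = 74 mm, matching the stile x-width.


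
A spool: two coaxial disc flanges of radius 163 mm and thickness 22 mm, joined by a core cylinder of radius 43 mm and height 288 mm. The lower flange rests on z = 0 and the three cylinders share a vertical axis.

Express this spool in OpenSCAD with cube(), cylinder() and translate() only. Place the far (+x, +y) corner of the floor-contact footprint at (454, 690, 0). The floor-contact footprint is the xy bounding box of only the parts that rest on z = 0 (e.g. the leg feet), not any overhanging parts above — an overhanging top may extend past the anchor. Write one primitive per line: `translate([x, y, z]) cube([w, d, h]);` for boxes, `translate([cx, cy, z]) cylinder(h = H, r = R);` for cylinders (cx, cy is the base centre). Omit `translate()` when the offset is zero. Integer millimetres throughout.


translate([291, 527, 0]) cylinder(h = 22, r = 163);
translate([291, 527, 22]) cylinder(h = 288, r = 43);
translate([291, 527, 310]) cylinder(h = 22, r = 163);


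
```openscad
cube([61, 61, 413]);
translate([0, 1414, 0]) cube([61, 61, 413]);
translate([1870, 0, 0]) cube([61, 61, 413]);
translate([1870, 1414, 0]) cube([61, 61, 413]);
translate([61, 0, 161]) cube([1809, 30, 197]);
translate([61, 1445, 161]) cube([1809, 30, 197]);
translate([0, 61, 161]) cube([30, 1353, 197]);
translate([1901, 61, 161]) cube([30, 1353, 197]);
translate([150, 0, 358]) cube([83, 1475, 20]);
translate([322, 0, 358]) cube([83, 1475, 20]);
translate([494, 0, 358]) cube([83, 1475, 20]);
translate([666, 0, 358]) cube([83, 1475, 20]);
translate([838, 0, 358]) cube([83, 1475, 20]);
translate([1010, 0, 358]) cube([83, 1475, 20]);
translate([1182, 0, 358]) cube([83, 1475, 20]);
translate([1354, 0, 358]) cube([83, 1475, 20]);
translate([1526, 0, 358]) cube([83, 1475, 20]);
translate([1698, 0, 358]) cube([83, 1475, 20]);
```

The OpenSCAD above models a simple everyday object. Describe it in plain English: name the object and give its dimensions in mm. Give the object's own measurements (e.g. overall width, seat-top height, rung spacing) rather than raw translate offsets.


A bed frame 1931 mm long (x) by 1475 mm wide (y). Four 61×61 mm corner posts, 413 mm tall, at the corners of the footprint. Four rails of 30 mm thickness and 197 mm height run between adjacent posts with their undersides at z = 161 mm, their outer faces flush with the outside of the frame (the two x-running rails run between the posts' inner faces; the two y-running rails run between the posts' inner faces). 10 slats, each 83 mm wide (x) and 20 mm thick, lie across the top of the two x-running rails, running the full 1475 mm width of the frame in y; along x they sit between the end posts with a 89 mm gap after the −x posts and between neighbouring slats and before the +x posts.


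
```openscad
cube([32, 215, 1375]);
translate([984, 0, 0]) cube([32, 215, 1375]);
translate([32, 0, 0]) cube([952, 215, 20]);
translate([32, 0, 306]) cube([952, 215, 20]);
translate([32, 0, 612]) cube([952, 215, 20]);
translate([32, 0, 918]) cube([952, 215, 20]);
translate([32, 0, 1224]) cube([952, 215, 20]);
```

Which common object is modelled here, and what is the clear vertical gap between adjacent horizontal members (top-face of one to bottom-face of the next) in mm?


A bookshelf. The clear shelf gap is 286 mm.

Two tall side panels with 5 horizontal boards between them — a bookshelf. The first two shelf undersides are at z = 0 and z = 306; with shelf thickness 20, the clear gap is 306 − 0 − 20 = 286 mm.


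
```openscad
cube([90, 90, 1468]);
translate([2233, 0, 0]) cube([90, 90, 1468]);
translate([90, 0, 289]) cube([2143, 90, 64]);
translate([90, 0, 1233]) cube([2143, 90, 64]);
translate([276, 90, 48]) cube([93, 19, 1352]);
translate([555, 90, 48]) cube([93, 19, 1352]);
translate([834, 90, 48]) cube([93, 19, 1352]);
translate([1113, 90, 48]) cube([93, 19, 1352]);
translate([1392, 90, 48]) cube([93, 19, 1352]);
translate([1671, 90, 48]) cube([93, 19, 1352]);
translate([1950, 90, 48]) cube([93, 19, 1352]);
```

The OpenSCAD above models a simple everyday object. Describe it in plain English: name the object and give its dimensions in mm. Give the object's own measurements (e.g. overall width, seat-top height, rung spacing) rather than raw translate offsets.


A fence section. Two 90×90 mm posts, 1468 mm tall, stand on the floor with a clear span of 2143 mm between their inner faces. Two horizontal rails of 90×64 mm section span the gap between the posts with their undersides at z = 289 mm and z = 1233 mm, flush with the posts' −y face. 7 pickets, each 93 mm wide, 19 mm thick and 1352 mm tall, are fixed to the +y face of the rails with their bottoms at z = 48 mm, spaced across the span with a 186 mm gap after the −x post and between neighbouring pickets, with 190 mm left before the +x post.


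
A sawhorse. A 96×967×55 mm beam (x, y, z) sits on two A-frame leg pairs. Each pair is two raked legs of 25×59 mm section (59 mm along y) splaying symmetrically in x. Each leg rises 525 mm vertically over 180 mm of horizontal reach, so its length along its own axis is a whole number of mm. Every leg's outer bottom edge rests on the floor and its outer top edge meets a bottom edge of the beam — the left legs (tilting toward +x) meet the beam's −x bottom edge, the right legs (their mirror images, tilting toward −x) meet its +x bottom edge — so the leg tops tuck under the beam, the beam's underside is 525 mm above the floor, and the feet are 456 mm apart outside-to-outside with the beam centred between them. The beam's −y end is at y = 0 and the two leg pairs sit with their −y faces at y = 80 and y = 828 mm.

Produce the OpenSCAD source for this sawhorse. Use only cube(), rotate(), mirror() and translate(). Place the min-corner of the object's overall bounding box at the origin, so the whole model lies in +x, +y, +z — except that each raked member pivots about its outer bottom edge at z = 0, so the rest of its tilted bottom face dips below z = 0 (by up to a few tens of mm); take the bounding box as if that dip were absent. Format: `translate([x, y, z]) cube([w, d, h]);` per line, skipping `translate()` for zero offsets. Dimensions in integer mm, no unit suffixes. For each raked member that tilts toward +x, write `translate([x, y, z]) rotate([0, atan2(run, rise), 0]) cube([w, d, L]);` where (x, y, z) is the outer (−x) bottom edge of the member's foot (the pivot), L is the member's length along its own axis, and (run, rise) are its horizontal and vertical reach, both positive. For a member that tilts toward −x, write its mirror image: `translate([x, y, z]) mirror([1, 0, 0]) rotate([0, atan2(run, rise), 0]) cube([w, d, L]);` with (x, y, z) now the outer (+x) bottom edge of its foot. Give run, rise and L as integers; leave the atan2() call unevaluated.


translate([180, 0, 525]) cube([96, 967, 55]);
translate([0, 80, 0]) rotate([0, atan2(180, 525), 0]) cube([25, 59, 555]);
translate([456, 80, 0]) mirror([1, 0, 0]) rotate([0, atan2(180, 525), 0]) cube([25, 59, 555]);
translate([0, 828, 0]) rotate([0, atan2(180, 525), 0]) cube([25, 59, 555]);
translate([456, 828, 0]) mirror([1, 0, 0]) rotate([0, atan2(180, 525), 0]) cube([25, 59, 555]);


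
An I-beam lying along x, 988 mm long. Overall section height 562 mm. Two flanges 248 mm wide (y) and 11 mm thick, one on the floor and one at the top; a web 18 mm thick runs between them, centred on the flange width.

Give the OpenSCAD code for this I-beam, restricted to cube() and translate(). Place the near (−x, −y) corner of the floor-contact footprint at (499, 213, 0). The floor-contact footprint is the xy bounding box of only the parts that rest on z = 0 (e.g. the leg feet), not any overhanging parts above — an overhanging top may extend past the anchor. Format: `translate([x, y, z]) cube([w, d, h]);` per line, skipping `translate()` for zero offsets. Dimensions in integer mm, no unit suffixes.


translate([499, 213, 0]) cube([988, 248, 11]);
translate([499, 328, 11]) cube([988, 18, 540]);
translate([499, 213, 551]) cube([988, 248, 11]);


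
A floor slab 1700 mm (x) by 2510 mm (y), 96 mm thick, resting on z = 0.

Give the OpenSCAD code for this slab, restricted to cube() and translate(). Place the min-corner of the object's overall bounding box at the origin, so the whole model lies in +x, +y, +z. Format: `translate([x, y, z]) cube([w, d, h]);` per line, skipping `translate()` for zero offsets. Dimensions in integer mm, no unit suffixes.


cube([1700, 2510, 96]);


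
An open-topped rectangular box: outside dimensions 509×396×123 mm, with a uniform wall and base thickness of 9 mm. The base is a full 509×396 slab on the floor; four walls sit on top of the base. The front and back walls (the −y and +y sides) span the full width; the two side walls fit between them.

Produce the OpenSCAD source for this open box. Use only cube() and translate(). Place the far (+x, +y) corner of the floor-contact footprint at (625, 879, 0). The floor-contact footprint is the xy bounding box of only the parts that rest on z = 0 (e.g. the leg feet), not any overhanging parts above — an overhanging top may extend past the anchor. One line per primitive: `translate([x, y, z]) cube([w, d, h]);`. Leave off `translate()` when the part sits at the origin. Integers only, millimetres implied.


translate([116, 483, 0]) cube([509, 396, 9]);
translate([116, 483, 9]) cube([509, 9, 114]);
translate([116, 870, 9]) cube([509, 9, 114]);
translate([116, 492, 9]) cube([9, 378, 114]);
translate([616, 492, 9]) cube([9, 378, 114]);


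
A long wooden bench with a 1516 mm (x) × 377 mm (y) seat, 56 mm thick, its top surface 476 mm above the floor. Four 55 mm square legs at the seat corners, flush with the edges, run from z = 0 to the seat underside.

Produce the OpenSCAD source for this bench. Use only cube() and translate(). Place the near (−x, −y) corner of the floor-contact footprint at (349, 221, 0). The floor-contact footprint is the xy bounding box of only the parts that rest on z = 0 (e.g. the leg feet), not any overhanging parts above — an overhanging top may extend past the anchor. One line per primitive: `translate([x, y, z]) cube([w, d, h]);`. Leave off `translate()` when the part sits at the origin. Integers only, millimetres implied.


translate([349, 221, 420]) cube([1516, 377, 56]);
translate([349, 221, 0]) cube([55, 55, 420]);
translate([349, 543, 0]) cube([55, 55, 420]);
translate([1810, 221, 0]) cube([55, 55, 420]);
translate([1810, 543, 0]) cube([55, 55, 420]);


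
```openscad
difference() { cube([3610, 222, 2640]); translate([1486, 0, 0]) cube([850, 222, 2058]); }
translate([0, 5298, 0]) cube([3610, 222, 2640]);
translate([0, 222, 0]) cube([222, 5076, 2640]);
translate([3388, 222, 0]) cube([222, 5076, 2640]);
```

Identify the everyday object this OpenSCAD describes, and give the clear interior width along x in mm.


A single room. The interior width is 3166 mm.

Four walls enclosing a rectangle with a door in the front wall — a room. Outside width 3610 minus two 222 mm walls gives 3166 mm.


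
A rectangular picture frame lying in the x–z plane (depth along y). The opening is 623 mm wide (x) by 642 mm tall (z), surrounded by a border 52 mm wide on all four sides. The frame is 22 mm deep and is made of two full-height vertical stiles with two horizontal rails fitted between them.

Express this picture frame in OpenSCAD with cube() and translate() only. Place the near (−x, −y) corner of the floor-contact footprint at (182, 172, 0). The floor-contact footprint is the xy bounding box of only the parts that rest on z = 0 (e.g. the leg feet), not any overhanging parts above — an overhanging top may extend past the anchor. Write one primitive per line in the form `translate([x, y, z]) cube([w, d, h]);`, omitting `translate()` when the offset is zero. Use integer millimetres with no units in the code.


translate([182, 172, 0]) cube([52, 22, 746]);
translate([857, 172, 0]) cube([52, 22, 746]);
translate([234, 172, 0]) cube([623, 22, 52]);
translate([234, 172, 694]) cube([623, 22, 52]);


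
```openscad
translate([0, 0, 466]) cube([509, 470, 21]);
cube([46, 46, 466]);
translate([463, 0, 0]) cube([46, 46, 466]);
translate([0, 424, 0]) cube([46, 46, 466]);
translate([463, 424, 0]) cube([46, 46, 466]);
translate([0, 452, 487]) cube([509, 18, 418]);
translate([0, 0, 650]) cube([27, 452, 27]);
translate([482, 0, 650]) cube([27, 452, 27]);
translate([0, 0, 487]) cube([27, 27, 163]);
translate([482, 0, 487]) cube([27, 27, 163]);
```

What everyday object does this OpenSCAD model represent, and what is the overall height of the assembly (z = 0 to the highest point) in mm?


A chair. The overall height is 905 mm.

A slab on four corner posts with a tall panel at the back — a chair. The seat slab sits at z = 466 with thickness 21, and the 418 mm backrest starts at the seat top, so the overall height is 466 + 21 + 418 = 905 mm.
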